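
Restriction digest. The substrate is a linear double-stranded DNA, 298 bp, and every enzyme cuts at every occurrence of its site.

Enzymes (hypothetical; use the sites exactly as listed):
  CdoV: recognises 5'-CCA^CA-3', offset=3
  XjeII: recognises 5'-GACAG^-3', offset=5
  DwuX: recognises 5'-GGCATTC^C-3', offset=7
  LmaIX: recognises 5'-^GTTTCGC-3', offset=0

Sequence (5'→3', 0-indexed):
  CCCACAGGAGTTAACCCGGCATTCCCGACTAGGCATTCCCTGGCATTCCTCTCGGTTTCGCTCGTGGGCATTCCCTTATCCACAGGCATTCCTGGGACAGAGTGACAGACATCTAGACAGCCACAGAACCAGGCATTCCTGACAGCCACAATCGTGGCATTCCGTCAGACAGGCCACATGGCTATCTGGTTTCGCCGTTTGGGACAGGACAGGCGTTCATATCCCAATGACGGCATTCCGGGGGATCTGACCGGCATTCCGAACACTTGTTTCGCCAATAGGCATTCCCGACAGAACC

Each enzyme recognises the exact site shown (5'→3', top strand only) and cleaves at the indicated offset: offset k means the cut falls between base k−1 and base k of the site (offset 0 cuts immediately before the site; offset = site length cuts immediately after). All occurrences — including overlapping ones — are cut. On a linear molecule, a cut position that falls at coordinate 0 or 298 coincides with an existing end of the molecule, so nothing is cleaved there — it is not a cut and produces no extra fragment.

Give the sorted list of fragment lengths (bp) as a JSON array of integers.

Per-enzyme occurrences:
  CdoV (CCACA, off=3): starts [1, 79, 120, 145, 173] → cuts [4, 82, 123, 148, 176]
  XjeII (GACAG, off=5): starts [95, 103, 115, 140, 167, 202, 207, 289] → cuts [100, 108, 120, 145, 172, 207, 212, 294]
  DwuX (GGCATTCC, off=7): starts [17, 31, 41, 66, 84, 131, 155, 231, 252, 280] → cuts [24, 38, 48, 73, 91, 138, 162, 238, 259, 287]
  LmaIX (GTTTCGC, off=0): starts [54, 188, 268] → cuts [54, 188, 268]

Pooled cuts: [4, 24, 38, 48, 54, 73, 82, 91, 100, 108, 120, 123, 138, 145, 148, 162, 172, 176, 188, 207, 212, 238, 259, 268, 287, 294]

Fragment lengths:
  [0,4): 4 bp
  [4,24): 20 bp
  [24,38): 14 bp
  [38,48): 10 bp
  [48,54): 6 bp
  [54,73): 19 bp
  [73,82): 9 bp
  [82,91): 9 bp
  [91,100): 9 bp
  [100,108): 8 bp
  [108,120): 12 bp
  [120,123): 3 bp
  [123,138): 15 bp
  [138,145): 7 bp
  [145,148): 3 bp
  [148,162): 14 bp
  [162,172): 10 bp
  [172,176): 4 bp
  [176,188): 12 bp
  [188,207): 19 bp
  [207,212): 5 bp
  [212,238): 26 bp
  [238,259): 21 bp
  [259,268): 9 bp
  [268,287): 19 bp
  [287,294): 7 bp
  [294,298): 4 bp

[3,3,4,4,4,5,6,7,7,8,9,9,9,9,10,10,12,12,14,14,15,19,19,19,20,21,26]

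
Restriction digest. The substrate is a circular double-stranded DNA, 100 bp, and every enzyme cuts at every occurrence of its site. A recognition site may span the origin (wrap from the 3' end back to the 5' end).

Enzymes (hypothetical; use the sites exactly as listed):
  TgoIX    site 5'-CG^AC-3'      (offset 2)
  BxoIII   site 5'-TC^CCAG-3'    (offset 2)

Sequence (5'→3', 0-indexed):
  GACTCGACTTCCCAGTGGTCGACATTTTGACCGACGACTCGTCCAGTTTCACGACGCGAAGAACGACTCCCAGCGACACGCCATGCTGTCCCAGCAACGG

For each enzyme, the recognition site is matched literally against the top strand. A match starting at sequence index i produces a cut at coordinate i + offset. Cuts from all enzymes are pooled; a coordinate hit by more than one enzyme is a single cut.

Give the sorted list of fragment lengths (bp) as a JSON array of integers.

[3,4,5,6,10,12,12,15,16,17]

Per-enzyme occurrences:
  TgoIX (CGAC, off=2): starts [4, 19, 31, 34, 51, 63, 73] → cuts [6, 21, 33, 36, 53, 65, 75]
  BxoIII (TCCCAG, off=2): starts [9, 67, 88] → cuts [11, 69, 90]

All cut coordinates (distinct, sorted): [6, 11, 21, 33, 36, 53, 65, 69, 75, 90]

Fragment lengths:
  6→11: 5 bp
  11→21: 10 bp
  21→33: 12 bp
  33→36: 3 bp
  36→53: 17 bp
  53→65: 12 bp
  65→69: 4 bp
  69→75: 6 bp
  75→90: 15 bp
  90→6 (wrap): 100-90+6 = 16 bp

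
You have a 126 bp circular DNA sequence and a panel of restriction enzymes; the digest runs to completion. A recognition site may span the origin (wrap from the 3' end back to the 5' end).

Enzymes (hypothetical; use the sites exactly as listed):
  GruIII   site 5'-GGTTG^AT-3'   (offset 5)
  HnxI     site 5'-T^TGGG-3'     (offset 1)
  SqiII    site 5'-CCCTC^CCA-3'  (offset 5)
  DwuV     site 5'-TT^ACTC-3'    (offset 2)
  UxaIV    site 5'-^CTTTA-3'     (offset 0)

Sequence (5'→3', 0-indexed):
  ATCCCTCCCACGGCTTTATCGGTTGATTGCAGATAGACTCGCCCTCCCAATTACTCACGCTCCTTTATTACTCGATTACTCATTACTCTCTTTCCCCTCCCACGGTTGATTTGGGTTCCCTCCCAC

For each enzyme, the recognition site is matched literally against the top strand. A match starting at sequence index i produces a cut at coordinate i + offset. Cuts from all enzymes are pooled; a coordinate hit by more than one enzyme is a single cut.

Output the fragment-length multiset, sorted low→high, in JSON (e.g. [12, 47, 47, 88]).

[3,6,6,7,7,8,9,10,11,11,12,15,21]

Scan for sites:
  GruIII GGTTGAT/5: at [20, 103] ⇒ [25, 108]
  HnxI TTGGG/1: at [110] ⇒ [111]
  SqiII CCCTCCCA/5: at [2, 41, 94, 117] ⇒ [7, 46, 99, 122]
  DwuV TTACTC/2: at [50, 67, 75, 82] ⇒ [52, 69, 77, 84]
  UxaIV CTTTA/0: at [13, 62] ⇒ [13, 62]

Pooled cuts: [7, 13, 25, 46, 52, 62, 69, 77, 84, 99, 108, 111, 122]

Fragment lengths:
  7→13: 6 bp
  13→25: 12 bp
  25→46: 21 bp
  46→52: 6 bp
  52→62: 10 bp
  62→69: 7 bp
  69→77: 8 bp
  77→84: 7 bp
  84→99: 15 bp
  99→108: 9 bp
  108→111: 3 bp
  111→122: 11 bp
  122→7 (wrap): 126-122+7 = 11 bp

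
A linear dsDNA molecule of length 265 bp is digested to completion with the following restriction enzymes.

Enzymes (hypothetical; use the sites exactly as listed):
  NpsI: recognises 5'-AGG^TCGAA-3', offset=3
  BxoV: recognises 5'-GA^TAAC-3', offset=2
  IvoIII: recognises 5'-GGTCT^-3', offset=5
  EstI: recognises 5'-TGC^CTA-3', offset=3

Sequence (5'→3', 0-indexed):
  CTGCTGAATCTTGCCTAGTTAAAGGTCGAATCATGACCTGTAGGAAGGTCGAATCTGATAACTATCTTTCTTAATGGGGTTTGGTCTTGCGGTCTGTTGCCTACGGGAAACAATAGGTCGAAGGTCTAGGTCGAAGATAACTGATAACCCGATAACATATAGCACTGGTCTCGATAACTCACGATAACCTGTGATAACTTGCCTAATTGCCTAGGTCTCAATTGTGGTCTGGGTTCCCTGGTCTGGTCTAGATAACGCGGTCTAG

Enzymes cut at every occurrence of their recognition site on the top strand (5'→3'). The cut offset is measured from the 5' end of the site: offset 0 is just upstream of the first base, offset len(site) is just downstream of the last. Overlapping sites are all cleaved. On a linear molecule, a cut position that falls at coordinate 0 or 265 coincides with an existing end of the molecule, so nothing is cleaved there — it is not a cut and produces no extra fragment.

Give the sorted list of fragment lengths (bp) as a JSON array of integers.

[2,3,3,3,5,5,7,7,8,8,8,8,8,10,10,10,10,11,11,12,14,14,17,19,23,29]

Per-enzyme occurrences:
  NpsI AGGTCGAA/3: at [22, 45, 114, 127] ⇒ [25, 48, 117, 130]
  BxoV GATAAC/2: at [56, 135, 142, 150, 172, 182, 192, 250] ⇒ [58, 137, 144, 152, 174, 184, 194, 252]
  IvoIII GGTCT/5: at [82, 90, 122, 166, 213, 225, 239, 244, 258] ⇒ [87, 95, 127, 171, 218, 230, 244, 249, 263]
  EstI TGCCTA/3: at [11, 97, 199, 207] ⇒ [14, 100, 202, 210]

All cut coordinates (distinct, sorted): [14, 25, 48, 58, 87, 95, 100, 117, 127, 130, 137, 144, 152, 171, 174, 184, 194, 202, 210, 218, 230, 244, 249, 252, 263]

Fragment lengths:
  [0,14): 14 bp
  [14,25): 11 bp
  [25,48): 23 bp
  [48,58): 10 bp
  [58,87): 29 bp
  [87,95): 8 bp
  [95,100): 5 bp
  [100,117): 17 bp
  [117,127): 10 bp
  [127,130): 3 bp
  [130,137): 7 bp
  [137,144): 7 bp
  [144,152): 8 bp
  [152,171): 19 bp
  [171,174): 3 bp
  [174,184): 10 bp
  [184,194): 10 bp
  [194,202): 8 bp
  [202,210): 8 bp
  [210,218): 8 bp
  [218,230): 12 bp
  [230,244): 14 bp
  [244,249): 5 bp
  [249,252): 3 bp
  [252,263): 11 bp
  [263,265): 2 bp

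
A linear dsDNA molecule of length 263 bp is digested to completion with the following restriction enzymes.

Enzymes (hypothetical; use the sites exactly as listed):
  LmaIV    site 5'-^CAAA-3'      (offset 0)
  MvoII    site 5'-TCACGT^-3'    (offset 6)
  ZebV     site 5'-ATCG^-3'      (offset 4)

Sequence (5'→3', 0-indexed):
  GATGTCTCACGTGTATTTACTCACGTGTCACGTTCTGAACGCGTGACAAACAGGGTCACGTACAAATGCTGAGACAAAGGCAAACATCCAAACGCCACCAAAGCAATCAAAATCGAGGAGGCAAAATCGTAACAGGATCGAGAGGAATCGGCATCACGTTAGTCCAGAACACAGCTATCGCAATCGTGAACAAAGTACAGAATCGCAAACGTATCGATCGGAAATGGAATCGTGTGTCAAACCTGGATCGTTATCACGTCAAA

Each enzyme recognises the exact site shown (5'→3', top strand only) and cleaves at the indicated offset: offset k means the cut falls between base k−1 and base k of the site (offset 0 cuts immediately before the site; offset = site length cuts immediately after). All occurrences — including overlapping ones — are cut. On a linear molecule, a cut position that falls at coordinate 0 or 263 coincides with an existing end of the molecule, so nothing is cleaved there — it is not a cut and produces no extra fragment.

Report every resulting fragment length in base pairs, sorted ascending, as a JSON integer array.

Per-enzyme occurrences:
  LmaIV (CAAA, off=0): starts [46, 62, 74, 80, 88, 98, 107, 121, 190, 205, 237, 259] → cuts [46, 62, 74, 80, 88, 98, 107, 121, 190, 205, 237, 259]
  MvoII (TCACGT, off=6): starts [6, 20, 27, 55, 153, 253] → cuts [12, 26, 33, 61, 159, 259]
  ZebV (ATCG, off=4): starts [111, 125, 136, 146, 176, 182, 201, 212, 216, 228, 246] → cuts [115, 129, 140, 150, 180, 186, 205, 216, 220, 232, 250]

All cut coordinates (distinct, sorted): [12, 26, 33, 46, 61, 62, 74, 80, 88, 98, 107, 115, 121, 129, 140, 150, 159, 180, 186, 190, 205, 216, 220, 232, 237, 250, 259]

Fragment lengths:
  [0,12): 12 bp
  [12,26): 14 bp
  [26,33): 7 bp
  [33,46): 13 bp
  [46,61): 15 bp
  [61,62): 1 bp
  [62,74): 12 bp
  [74,80): 6 bp
  [80,88): 8 bp
  [88,98): 10 bp
  [98,107): 9 bp
  [107,115): 8 bp
  [115,121): 6 bp
  [121,129): 8 bp
  [129,140): 11 bp
  [140,150): 10 bp
  [150,159): 9 bp
  [159,180): 21 bp
  [180,186): 6 bp
  [186,190): 4 bp
  [190,205): 15 bp
  [205,216): 11 bp
  [216,220): 4 bp
  [220,232): 12 bp
  [232,237): 5 bp
  [237,250): 13 bp
  [250,259): 9 bp
  [259,263): 4 bp

[1,4,4,4,5,6,6,6,7,8,8,8,9,9,9,10,10,11,11,12,12,12,13,13,14,15,15,21]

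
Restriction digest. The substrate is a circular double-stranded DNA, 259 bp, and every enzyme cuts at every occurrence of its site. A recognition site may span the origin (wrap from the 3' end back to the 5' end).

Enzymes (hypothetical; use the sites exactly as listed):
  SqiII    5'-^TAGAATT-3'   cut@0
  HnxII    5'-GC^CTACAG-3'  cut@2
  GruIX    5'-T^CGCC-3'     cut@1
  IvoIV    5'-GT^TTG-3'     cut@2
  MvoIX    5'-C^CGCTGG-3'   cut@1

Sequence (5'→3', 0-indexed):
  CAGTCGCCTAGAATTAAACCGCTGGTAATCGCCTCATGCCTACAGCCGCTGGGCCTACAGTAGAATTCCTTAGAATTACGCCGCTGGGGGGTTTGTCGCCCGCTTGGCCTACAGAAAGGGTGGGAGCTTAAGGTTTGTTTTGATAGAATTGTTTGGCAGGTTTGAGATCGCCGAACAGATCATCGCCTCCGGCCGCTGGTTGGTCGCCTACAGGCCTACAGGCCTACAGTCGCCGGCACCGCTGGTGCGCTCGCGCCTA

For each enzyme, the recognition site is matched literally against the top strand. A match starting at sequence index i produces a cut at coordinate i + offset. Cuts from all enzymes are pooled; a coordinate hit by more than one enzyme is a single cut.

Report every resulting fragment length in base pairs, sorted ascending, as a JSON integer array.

Site scan:
  SqiII (TAGAATT, off=0): starts [8, 60, 70, 143] → cuts [8, 60, 70, 143]
  HnxII (GCCTACAG, off=2): starts [37, 52, 106, 205, 213, 221, 254] → cuts [39, 54, 108, 207, 215, 223, 256]
  GruIX (TCGCC, off=1): starts [3, 28, 95, 167, 182, 203, 229] → cuts [4, 29, 96, 168, 183, 204, 230]
  IvoIV (GTTTG, off=2): starts [90, 132, 150, 159] → cuts [92, 134, 152, 161]
  MvoIX (CCGCTGG, off=1): starts [18, 45, 80, 192, 238] → cuts [19, 46, 81, 193, 239]

All cut coordinates (distinct, sorted): [4, 8, 19, 29, 39, 46, 54, 60, 70, 81, 92, 96, 108, 134, 143, 152, 161, 168, 183, 193, 204, 207, 215, 223, 230, 239, 256]

Fragments:
  4→8: 4 bp
  8→19: 11 bp
  19→29: 10 bp
  29→39: 10 bp
  39→46: 7 bp
  46→54: 8 bp
  54→60: 6 bp
  60→70: 10 bp
  70→81: 11 bp
  81→92: 11 bp
  92→96: 4 bp
  96→108: 12 bp
  108→134: 26 bp
  134→143: 9 bp
  143→152: 9 bp
  152→161: 9 bp
  161→168: 7 bp
  168→183: 15 bp
  183→193: 10 bp
  193→204: 11 bp
  204→207: 3 bp
  207→215: 8 bp
  215→223: 8 bp
  223→230: 7 bp
  230→239: 9 bp
  239→256: 17 bp
  256→4 (wrap): 259-256+4 = 7 bp

[3,4,4,6,7,7,7,7,8,8,8,9,9,9,9,10,10,10,10,11,11,11,11,12,15,17,26]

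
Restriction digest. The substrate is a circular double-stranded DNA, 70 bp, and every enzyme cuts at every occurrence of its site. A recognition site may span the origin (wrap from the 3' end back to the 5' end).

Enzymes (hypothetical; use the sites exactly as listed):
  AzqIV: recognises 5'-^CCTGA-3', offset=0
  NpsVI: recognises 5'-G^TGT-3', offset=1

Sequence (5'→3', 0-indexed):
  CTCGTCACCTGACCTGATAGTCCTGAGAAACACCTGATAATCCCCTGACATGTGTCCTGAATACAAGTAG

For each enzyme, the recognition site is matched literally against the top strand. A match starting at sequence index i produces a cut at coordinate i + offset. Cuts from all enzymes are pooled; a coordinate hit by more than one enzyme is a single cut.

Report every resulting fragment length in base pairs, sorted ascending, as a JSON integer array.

[3,5,9,9,11,11,22]

Scan for sites:
  AzqIV CCTGA/0: at [7, 12, 21, 32, 43, 55] ⇒ [7, 12, 21, 32, 43, 55]
  NpsVI GTGT/1: at [51] ⇒ [52]

Pooled cuts: [7, 12, 21, 32, 43, 52, 55]

Fragment lengths:
  7→12: 5 bp
  12→21: 9 bp
  21→32: 11 bp
  32→43: 11 bp
  43→52: 9 bp
  52→55: 3 bp
  55→7 (wrap): 70-55+7 = 22 bp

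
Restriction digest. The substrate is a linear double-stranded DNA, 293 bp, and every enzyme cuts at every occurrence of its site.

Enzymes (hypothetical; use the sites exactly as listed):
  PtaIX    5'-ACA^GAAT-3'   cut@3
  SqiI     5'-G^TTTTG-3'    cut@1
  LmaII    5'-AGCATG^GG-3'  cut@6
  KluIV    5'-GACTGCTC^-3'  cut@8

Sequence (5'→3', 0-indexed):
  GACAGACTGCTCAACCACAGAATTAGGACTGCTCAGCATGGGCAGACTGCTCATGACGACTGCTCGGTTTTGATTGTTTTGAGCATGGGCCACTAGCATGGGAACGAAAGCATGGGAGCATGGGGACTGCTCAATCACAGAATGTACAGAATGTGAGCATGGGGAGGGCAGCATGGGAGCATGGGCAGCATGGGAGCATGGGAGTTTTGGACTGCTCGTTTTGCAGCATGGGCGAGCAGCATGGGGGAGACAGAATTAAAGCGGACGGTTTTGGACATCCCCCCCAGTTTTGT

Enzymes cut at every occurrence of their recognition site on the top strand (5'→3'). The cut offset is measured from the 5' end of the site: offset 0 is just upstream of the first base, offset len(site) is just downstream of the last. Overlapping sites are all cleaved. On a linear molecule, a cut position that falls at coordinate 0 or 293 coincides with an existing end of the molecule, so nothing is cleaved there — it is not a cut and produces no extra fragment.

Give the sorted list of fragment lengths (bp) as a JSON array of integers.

Site scan:
  PtaIX ACAGAAT/3: at [16, 136, 145, 249] ⇒ [19, 139, 148, 252]
  SqiI GTTTTG/1: at [66, 75, 203, 217, 267, 286] ⇒ [67, 76, 204, 218, 268, 287]
  LmaII AGCATGGG/6: at [34, 81, 94, 108, 116, 155, 169, 177, 186, 194, 224, 237] ⇒ [40, 87, 100, 114, 122, 161, 175, 183, 192, 200, 230, 243]
  KluIV GACTGCTC/8: at [4, 26, 44, 57, 124, 209] ⇒ [12, 34, 52, 65, 132, 217]

All cut coordinates (distinct, sorted): [12, 19, 34, 40, 52, 65, 67, 76, 87, 100, 114, 122, 132, 139, 148, 161, 175, 183, 192, 200, 204, 217, 218, 230, 243, 252, 268, 287]

Fragment lengths:
  [0,12): 12 bp
  [12,19): 7 bp
  [19,34): 15 bp
  [34,40): 6 bp
  [40,52): 12 bp
  [52,65): 13 bp
  [65,67): 2 bp
  [67,76): 9 bp
  [76,87): 11 bp
  [87,100): 13 bp
  [100,114): 14 bp
  [114,122): 8 bp
  [122,132): 10 bp
  [132,139): 7 bp
  [139,148): 9 bp
  [148,161): 13 bp
  [161,175): 14 bp
  [175,183): 8 bp
  [183,192): 9 bp
  [192,200): 8 bp
  [200,204): 4 bp
  [204,217): 13 bp
  [217,218): 1 bp
  [218,230): 12 bp
  [230,243): 13 bp
  [243,252): 9 bp
  [252,268): 16 bp
  [268,287): 19 bp
  [287,293): 6 bp

[1,2,4,6,6,7,7,8,8,8,9,9,9,9,10,11,12,12,12,13,13,13,13,13,14,14,15,16,19]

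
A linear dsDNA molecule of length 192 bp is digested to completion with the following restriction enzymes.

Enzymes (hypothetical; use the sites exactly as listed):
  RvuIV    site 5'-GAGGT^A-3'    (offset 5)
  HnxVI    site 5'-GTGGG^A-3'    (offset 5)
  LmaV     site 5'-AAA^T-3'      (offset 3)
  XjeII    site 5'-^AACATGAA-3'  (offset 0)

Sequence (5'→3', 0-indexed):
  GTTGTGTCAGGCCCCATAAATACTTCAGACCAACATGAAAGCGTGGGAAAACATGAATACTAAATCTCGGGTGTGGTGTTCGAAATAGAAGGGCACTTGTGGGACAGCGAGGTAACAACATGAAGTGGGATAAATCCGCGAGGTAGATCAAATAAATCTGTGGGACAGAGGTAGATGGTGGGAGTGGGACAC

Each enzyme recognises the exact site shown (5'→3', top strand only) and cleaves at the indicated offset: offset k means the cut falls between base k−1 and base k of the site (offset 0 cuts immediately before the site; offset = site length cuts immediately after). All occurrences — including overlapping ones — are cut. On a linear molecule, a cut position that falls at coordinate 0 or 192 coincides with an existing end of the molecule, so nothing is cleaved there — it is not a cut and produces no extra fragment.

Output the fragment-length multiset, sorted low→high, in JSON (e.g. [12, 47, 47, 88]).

[2,3,4,4,5,6,8,8,8,10,10,10,11,13,15,16,18,20,21]

Scan for sites:
  RvuIV (GAGGTA, off=5): starts [108, 139, 167] → cuts [113, 144, 172]
  HnxVI (GTGGGA, off=5): starts [42, 98, 124, 159, 177, 183] → cuts [47, 103, 129, 164, 182, 188]
  LmaV (AAAT, off=3): starts [17, 61, 82, 131, 149, 153] → cuts [20, 64, 85, 134, 152, 156]
  XjeII (AACATGAA, off=0): starts [31, 49, 116] → cuts [31, 49, 116]

Pooled cuts: [20, 31, 47, 49, 64, 85, 103, 113, 116, 129, 134, 144, 152, 156, 164, 172, 182, 188]

Fragments:
  [0,20): 20 bp
  [20,31): 11 bp
  [31,47): 16 bp
  [47,49): 2 bp
  [49,64): 15 bp
  [64,85): 21 bp
  [85,103): 18 bp
  [103,113): 10 bp
  [113,116): 3 bp
  [116,129): 13 bp
  [129,134): 5 bp
  [134,144): 10 bp
  [144,152): 8 bp
  [152,156): 4 bp
  [156,164): 8 bp
  [164,172): 8 bp
  [172,182): 10 bp
  [182,188): 6 bp
  [188,192): 4 bp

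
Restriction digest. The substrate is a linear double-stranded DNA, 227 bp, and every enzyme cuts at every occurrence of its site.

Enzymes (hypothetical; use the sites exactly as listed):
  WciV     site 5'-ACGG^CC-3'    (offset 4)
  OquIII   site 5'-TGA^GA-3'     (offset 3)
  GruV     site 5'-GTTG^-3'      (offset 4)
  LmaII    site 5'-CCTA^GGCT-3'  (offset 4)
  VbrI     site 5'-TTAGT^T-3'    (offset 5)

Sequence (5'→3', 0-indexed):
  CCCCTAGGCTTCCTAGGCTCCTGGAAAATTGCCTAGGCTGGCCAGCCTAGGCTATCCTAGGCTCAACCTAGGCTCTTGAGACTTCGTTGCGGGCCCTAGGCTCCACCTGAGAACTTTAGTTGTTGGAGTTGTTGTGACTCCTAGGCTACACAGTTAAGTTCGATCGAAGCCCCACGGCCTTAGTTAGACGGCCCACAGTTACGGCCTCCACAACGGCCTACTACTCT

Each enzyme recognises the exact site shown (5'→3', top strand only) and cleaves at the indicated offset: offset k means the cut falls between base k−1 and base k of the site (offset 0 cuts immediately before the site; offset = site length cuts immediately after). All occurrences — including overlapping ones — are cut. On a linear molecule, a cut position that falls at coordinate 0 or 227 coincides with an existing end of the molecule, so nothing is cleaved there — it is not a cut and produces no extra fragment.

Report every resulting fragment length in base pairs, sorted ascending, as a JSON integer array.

Per-enzyme occurrences:
  WciV ACGGCC/4: at [173, 187, 200, 212] ⇒ [177, 191, 204, 216]
  OquIII TGAGA/3: at [76, 107] ⇒ [79, 110]
  GruV GTTG/4: at [85, 118, 121, 127, 130] ⇒ [89, 122, 125, 131, 134]
  LmaII CCTAGGCT/4: at [2, 11, 31, 45, 55, 66, 94, 139] ⇒ [6, 15, 35, 49, 59, 70, 98, 143]
  VbrI TTAGTT/5: at [115, 179] ⇒ [120, 184]

All cut coordinates (distinct, sorted): [6, 15, 35, 49, 59, 70, 79, 89, 98, 110, 120, 122, 125, 131, 134, 143, 177, 184, 191, 204, 216]

Fragment lengths:
  [0,6): 6 bp
  [6,15): 9 bp
  [15,35): 20 bp
  [35,49): 14 bp
  [49,59): 10 bp
  [59,70): 11 bp
  [70,79): 9 bp
  [79,89): 10 bp
  [89,98): 9 bp
  [98,110): 12 bp
  [110,120): 10 bp
  [120,122): 2 bp
  [122,125): 3 bp
  [125,131): 6 bp
  [131,134): 3 bp
  [134,143): 9 bp
  [143,177): 34 bp
  [177,184): 7 bp
  [184,191): 7 bp
  [191,204): 13 bp
  [204,216): 12 bp
  [216,227): 11 bp

[2,3,3,6,6,7,7,9,9,9,9,10,10,10,11,11,12,12,13,14,20,34]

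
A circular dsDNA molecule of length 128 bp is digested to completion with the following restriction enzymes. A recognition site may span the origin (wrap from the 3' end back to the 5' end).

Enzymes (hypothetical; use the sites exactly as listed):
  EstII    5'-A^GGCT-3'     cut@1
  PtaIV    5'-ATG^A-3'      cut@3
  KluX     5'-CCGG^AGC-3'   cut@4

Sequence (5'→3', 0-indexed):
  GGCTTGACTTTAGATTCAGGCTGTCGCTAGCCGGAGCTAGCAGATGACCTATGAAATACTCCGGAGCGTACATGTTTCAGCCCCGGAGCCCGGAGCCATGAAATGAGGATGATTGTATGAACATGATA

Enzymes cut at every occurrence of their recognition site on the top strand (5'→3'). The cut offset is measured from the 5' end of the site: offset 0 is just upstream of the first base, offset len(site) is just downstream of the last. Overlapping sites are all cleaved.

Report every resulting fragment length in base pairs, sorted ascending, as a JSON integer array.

Per-enzyme occurrences:
  EstII (AGGCT, off=1): starts [17, 127] → cuts [0, 18]
  PtaIV (ATGA, off=3): starts [43, 50, 97, 102, 108, 116, 122] → cuts [46, 53, 100, 105, 111, 119, 125]
  KluX (CCGGAGC, off=4): starts [30, 60, 82, 89] → cuts [34, 64, 86, 93]

Pooled cuts: [0, 18, 34, 46, 53, 64, 86, 93, 100, 105, 111, 119, 125]

Fragment lengths:
  0→18: 18 bp
  18→34: 16 bp
  34→46: 12 bp
  46→53: 7 bp
  53→64: 11 bp
  64→86: 22 bp
  86→93: 7 bp
  93→100: 7 bp
  100→105: 5 bp
  105→111: 6 bp
  111→119: 8 bp
  119→125: 6 bp
  125→0 (wrap): 128-125+0 = 3 bp

[3,5,6,6,7,7,7,8,11,12,16,18,22]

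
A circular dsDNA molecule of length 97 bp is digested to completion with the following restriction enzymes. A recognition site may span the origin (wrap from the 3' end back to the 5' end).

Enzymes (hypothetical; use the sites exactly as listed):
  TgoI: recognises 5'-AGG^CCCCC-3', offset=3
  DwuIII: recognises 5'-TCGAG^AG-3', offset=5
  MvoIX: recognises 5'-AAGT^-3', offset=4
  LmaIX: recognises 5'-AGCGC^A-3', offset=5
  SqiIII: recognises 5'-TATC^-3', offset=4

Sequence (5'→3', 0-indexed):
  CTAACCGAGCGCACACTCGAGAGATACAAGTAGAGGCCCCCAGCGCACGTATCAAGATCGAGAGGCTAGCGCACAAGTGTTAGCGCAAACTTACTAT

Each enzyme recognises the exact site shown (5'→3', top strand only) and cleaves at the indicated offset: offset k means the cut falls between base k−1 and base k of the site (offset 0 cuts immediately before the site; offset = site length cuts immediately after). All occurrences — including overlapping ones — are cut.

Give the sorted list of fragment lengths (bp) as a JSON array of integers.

Per-enzyme occurrences:
  TgoI AGGCCCCC/3: at [33] ⇒ [36]
  DwuIII TCGAGAG/5: at [16, 57] ⇒ [21, 62]
  MvoIX AAGT/4: at [27, 74] ⇒ [31, 78]
  LmaIX AGCGCA/5: at [7, 41, 67, 81] ⇒ [12, 46, 72, 86]
  SqiIII TATC/4: at [49, 94] ⇒ [1, 53]

Pooled cuts: [1, 12, 21, 31, 36, 46, 53, 62, 72, 78, 86]

Fragment lengths:
  1→12: 11 bp
  12→21: 9 bp
  21→31: 10 bp
  31→36: 5 bp
  36→46: 10 bp
  46→53: 7 bp
  53→62: 9 bp
  62→72: 10 bp
  72→78: 6 bp
  78→86: 8 bp
  86→1 (wrap): 97-86+1 = 12 bp

[5,6,7,8,9,9,10,10,10,11,12]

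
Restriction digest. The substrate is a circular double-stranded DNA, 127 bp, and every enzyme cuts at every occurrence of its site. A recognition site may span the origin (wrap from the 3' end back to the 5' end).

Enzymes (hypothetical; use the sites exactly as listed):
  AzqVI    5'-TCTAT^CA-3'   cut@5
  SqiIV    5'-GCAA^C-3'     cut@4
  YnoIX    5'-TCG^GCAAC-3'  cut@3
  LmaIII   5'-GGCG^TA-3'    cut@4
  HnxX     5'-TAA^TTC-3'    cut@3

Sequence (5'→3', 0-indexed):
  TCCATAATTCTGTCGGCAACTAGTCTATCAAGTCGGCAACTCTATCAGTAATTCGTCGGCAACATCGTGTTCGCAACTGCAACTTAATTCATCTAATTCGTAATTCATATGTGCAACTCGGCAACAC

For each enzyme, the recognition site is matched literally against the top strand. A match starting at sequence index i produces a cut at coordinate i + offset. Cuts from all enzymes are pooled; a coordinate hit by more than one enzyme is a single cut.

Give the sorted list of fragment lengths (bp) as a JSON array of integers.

[4,4,4,4,4,5,6,6,6,7,7,7,8,9,9,10,13,14]

Scan for sites:
  AzqVI TCTATCA/5: at [23, 40] ⇒ [28, 45]
  SqiIV GCAAC/4: at [15, 35, 58, 72, 78, 112, 120] ⇒ [19, 39, 62, 76, 82, 116, 124]
  YnoIX TCGGCAAC/3: at [12, 32, 55, 117] ⇒ [15, 35, 58, 120]
  LmaIII (GGCGTA, off=4): no sites
  HnxX TAATTC/3: at [4, 48, 84, 93, 100] ⇒ [7, 51, 87, 96, 103]

All cut coordinates (distinct, sorted): [7, 15, 19, 28, 35, 39, 45, 51, 58, 62, 76, 82, 87, 96, 103, 116, 120, 124]

Fragments:
  7→15: 8 bp
  15→19: 4 bp
  19→28: 9 bp
  28→35: 7 bp
  35→39: 4 bp
  39→45: 6 bp
  45→51: 6 bp
  51→58: 7 bp
  58→62: 4 bp
  62→76: 14 bp
  76→82: 6 bp
  82→87: 5 bp
  87→96: 9 bp
  96→103: 7 bp
  103→116: 13 bp
  116→120: 4 bp
  120→124: 4 bp
  124→7 (wrap): 127-124+7 = 10 bp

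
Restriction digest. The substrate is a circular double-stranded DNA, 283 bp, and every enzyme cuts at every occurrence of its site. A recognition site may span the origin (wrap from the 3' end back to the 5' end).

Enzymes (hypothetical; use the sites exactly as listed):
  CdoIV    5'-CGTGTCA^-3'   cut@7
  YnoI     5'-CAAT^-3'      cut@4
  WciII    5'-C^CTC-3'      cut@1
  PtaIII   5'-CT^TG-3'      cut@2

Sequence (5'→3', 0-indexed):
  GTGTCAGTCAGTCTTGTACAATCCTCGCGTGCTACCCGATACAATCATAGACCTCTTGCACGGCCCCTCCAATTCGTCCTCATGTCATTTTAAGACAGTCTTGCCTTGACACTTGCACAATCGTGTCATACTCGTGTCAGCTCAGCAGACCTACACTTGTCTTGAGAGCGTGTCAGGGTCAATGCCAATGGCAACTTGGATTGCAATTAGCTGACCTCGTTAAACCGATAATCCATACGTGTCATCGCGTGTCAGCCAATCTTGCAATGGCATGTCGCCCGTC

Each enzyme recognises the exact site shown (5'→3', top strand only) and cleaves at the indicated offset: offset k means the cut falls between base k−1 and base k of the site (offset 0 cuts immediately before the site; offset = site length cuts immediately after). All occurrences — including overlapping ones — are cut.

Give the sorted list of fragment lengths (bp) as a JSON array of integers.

[1,2,4,5,5,5,6,6,6,7,7,7,7,7,8,8,8,8,8,10,10,11,11,13,18,21,22,23,29]

Site scan:
  CdoIV (CGTGTCA, off=7): starts [121, 132, 168, 237, 247, 282] → cuts [6, 128, 139, 175, 244, 254]
  YnoI (CAAT, off=4): starts [18, 41, 69, 117, 179, 185, 203, 256, 264] → cuts [22, 45, 73, 121, 183, 189, 207, 260, 268]
  WciII (CCTC, off=1): starts [22, 51, 65, 77, 214] → cuts [23, 52, 66, 78, 215]
  PtaIII (CTTG, off=2): starts [12, 54, 99, 104, 111, 155, 160, 194, 260] → cuts [14, 56, 101, 106, 113, 157, 162, 196, 262]

Pooled cuts: [6, 14, 22, 23, 45, 52, 56, 66, 73, 78, 101, 106, 113, 121, 128, 139, 157, 162, 175, 183, 189, 196, 207, 215, 244, 254, 260, 262, 268]

Fragment lengths:
  6→14: 8 bp
  14→22: 8 bp
  22→23: 1 bp
  23→45: 22 bp
  45→52: 7 bp
  52→56: 4 bp
  56→66: 10 bp
  66→73: 7 bp
  73→78: 5 bp
  78→101: 23 bp
  101→106: 5 bp
  106→113: 7 bp
  113→121: 8 bp
  121→128: 7 bp
  128→139: 11 bp
  139→157: 18 bp
  157→162: 5 bp
  162→175: 13 bp
  175→183: 8 bp
  183→189: 6 bp
  189→196: 7 bp
  196→207: 11 bp
  207→215: 8 bp
  215→244: 29 bp
  244→254: 10 bp
  254→260: 6 bp
  260→262: 2 bp
  262→268: 6 bp
  268→6 (wrap): 283-268+6 = 21 bp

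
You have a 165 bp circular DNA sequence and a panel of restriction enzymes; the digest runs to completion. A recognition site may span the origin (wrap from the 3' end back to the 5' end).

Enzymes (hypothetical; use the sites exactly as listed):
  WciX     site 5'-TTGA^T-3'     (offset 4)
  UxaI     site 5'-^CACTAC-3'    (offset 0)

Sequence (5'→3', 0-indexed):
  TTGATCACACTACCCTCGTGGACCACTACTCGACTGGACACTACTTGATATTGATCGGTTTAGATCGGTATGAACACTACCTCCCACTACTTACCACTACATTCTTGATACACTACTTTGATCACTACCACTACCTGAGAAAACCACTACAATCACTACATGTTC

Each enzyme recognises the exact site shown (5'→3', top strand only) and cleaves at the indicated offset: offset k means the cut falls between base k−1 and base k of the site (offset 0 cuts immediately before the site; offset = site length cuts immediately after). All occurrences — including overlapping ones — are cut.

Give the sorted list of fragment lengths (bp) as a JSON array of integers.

Scan for sites:
  WciX (TTGAT, off=4): starts [0, 44, 50, 104, 117] → cuts [4, 48, 54, 108, 121]
  UxaI (CACTAC, off=0): starts [7, 23, 38, 74, 84, 94, 110, 122, 128, 144, 153] → cuts [7, 23, 38, 74, 84, 94, 110, 122, 128, 144, 153]

Pooled cuts: [4, 7, 23, 38, 48, 54, 74, 84, 94, 108, 110, 121, 122, 128, 144, 153]

Fragments:
  4→7: 3 bp
  7→23: 16 bp
  23→38: 15 bp
  38→48: 10 bp
  48→54: 6 bp
  54→74: 20 bp
  74→84: 10 bp
  84→94: 10 bp
  94→108: 14 bp
  108→110: 2 bp
  110→121: 11 bp
  121→122: 1 bp
  122→128: 6 bp
  128→144: 16 bp
  144→153: 9 bp
  153→4 (wrap): 165-153+4 = 16 bp

[1,2,3,6,6,9,10,10,10,11,14,15,16,16,16,20]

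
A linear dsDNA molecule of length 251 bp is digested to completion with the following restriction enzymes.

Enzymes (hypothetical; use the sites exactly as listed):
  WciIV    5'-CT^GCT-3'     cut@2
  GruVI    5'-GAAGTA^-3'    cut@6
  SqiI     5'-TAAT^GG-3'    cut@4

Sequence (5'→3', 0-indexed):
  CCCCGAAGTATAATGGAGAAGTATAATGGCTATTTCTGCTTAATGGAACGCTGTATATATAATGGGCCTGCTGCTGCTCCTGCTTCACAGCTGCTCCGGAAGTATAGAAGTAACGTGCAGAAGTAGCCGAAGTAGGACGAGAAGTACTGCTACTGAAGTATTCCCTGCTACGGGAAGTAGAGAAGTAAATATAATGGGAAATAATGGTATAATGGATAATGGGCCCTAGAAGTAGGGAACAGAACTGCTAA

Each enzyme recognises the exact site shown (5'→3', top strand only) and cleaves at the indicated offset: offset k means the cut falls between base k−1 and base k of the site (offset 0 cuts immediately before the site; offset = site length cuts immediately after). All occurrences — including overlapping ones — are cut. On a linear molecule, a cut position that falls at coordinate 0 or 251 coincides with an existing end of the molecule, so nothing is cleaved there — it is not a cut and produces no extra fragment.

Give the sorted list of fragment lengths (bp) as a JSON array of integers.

[2,3,3,4,4,5,6,6,6,7,7,8,8,8,8,9,9,10,10,10,11,12,12,12,12,13,13,14,19]

Scan for sites:
  WciIV (CTGCT, off=2): starts [35, 67, 70, 73, 79, 90, 146, 164, 244] → cuts [37, 69, 72, 75, 81, 92, 148, 166, 246]
  GruVI (GAAGTA, off=6): starts [4, 17, 98, 106, 119, 128, 140, 154, 173, 181, 228] → cuts [10, 23, 104, 112, 125, 134, 146, 160, 179, 187, 234]
  SqiI (TAATGG, off=4): starts [10, 23, 40, 59, 191, 201, 209, 216] → cuts [14, 27, 44, 63, 195, 205, 213, 220]

All cut coordinates (distinct, sorted): [10, 14, 23, 27, 37, 44, 63, 69, 72, 75, 81, 92, 104, 112, 125, 134, 146, 148, 160, 166, 179, 187, 195, 205, 213, 220, 234, 246]

Fragment lengths:
  [0,10): 10 bp
  [10,14): 4 bp
  [14,23): 9 bp
  [23,27): 4 bp
  [27,37): 10 bp
  [37,44): 7 bp
  [44,63): 19 bp
  [63,69): 6 bp
  [69,72): 3 bp
  [72,75): 3 bp
  [75,81): 6 bp
  [81,92): 11 bp
  [92,104): 12 bp
  [104,112): 8 bp
  [112,125): 13 bp
  [125,134): 9 bp
  [134,146): 12 bp
  [146,148): 2 bp
  [148,160): 12 bp
  [160,166): 6 bp
  [166,179): 13 bp
  [179,187): 8 bp
  [187,195): 8 bp
  [195,205): 10 bp
  [205,213): 8 bp
  [213,220): 7 bp
  [220,234): 14 bp
  [234,246): 12 bp
  [246,251): 5 bp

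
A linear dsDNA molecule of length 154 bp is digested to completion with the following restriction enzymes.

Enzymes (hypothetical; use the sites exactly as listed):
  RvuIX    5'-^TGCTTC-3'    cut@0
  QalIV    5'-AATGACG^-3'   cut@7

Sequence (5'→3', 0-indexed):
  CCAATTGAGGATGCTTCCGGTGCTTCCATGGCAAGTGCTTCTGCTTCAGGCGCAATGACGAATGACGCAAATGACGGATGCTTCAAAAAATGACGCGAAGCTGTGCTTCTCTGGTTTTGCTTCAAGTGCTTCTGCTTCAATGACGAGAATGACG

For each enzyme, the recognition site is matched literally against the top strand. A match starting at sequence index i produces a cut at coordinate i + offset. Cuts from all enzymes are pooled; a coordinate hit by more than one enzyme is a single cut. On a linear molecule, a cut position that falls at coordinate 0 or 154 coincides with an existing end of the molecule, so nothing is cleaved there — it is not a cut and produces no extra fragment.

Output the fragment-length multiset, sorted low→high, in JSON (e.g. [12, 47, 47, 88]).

Per-enzyme occurrences:
  RvuIX TGCTTC/0: at [11, 20, 35, 41, 78, 103, 117, 126, 132] ⇒ [11, 20, 35, 41, 78, 103, 117, 126, 132]
  QalIV AATGACG/7: at [53, 60, 69, 88, 138, 147] ⇒ [60, 67, 76, 95, 145] (position 154 is a terminus of the linear molecule — no cut)

All cut coordinates (distinct, sorted): [11, 20, 35, 41, 60, 67, 76, 78, 95, 103, 117, 126, 132, 145]

Fragment lengths:
  [0,11): 11 bp
  [11,20): 9 bp
  [20,35): 15 bp
  [35,41): 6 bp
  [41,60): 19 bp
  [60,67): 7 bp
  [67,76): 9 bp
  [76,78): 2 bp
  [78,95): 17 bp
  [95,103): 8 bp
  [103,117): 14 bp
  [117,126): 9 bp
  [126,132): 6 bp
  [132,145): 13 bp
  [145,154): 9 bp

[2,6,6,7,8,9,9,9,9,11,13,14,15,17,19]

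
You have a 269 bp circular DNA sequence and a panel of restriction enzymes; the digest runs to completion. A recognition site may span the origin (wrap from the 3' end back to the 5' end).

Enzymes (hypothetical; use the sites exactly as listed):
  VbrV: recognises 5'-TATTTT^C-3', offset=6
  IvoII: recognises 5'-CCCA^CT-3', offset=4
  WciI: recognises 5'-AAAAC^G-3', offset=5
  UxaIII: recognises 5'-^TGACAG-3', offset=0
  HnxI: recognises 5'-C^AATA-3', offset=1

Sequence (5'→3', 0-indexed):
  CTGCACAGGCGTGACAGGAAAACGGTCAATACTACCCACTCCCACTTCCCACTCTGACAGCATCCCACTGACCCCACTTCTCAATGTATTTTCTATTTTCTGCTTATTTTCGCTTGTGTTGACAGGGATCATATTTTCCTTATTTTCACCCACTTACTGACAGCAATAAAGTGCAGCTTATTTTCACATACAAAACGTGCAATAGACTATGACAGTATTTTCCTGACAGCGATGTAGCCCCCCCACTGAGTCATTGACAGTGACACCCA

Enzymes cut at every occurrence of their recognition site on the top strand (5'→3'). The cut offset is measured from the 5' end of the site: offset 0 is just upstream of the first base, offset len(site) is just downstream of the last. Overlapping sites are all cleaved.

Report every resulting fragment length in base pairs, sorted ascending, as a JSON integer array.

[2,3,4,4,5,6,6,7,7,7,9,9,9,9,9,11,11,11,12,12,12,13,15,16,18,20,22]

Per-enzyme occurrences:
  VbrV TATTTTC/6: at [86, 93, 104, 131, 140, 178, 215] ⇒ [92, 99, 110, 137, 146, 184, 221]
  IvoII CCCACT/4: at [34, 40, 47, 63, 72, 148, 241, 265] ⇒ [0, 38, 44, 51, 67, 76, 152, 245]
  WciI AAAACG/5: at [18, 191] ⇒ [23, 196]
  UxaIII TGACAG/0: at [11, 54, 119, 157, 209, 223, 254] ⇒ [11, 54, 119, 157, 209, 223, 254]
  HnxI CAATA/1: at [26, 163, 199] ⇒ [27, 164, 200]

Pooled cuts: [0, 11, 23, 27, 38, 44, 51, 54, 67, 76, 92, 99, 110, 119, 137, 146, 152, 157, 164, 184, 196, 200, 209, 221, 223, 245, 254]

Fragments:
  0→11: 11 bp
  11→23: 12 bp
  23→27: 4 bp
  27→38: 11 bp
  38→44: 6 bp
  44→51: 7 bp
  51→54: 3 bp
  54→67: 13 bp
  67→76: 9 bp
  76→92: 16 bp
  92→99: 7 bp
  99→110: 11 bp
  110→119: 9 bp
  119→137: 18 bp
  137→146: 9 bp
  146→152: 6 bp
  152→157: 5 bp
  157→164: 7 bp
  164→184: 20 bp
  184→196: 12 bp
  196→200: 4 bp
  200→209: 9 bp
  209→221: 12 bp
  221→223: 2 bp
  223→245: 22 bp
  245→254: 9 bp
  254→0 (wrap): 269-254+0 = 15 bp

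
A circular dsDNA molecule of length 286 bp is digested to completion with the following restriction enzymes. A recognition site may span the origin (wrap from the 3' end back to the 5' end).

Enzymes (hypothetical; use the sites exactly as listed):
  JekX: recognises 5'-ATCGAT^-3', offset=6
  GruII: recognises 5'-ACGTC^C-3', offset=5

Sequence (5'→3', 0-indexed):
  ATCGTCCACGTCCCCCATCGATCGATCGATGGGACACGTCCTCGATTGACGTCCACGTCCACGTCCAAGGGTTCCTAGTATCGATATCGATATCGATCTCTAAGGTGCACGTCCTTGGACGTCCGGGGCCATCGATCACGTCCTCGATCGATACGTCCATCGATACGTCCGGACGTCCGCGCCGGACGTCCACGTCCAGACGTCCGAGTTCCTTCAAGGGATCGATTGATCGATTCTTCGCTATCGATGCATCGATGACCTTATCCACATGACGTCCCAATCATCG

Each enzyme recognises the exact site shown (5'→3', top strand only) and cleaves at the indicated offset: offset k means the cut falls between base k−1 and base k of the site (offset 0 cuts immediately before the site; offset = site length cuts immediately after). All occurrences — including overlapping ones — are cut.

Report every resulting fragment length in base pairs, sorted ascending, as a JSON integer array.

Scan for sites:
  JekX (ATCGAT, off=6): starts [16, 20, 24, 79, 85, 91, 130, 146, 158, 220, 228, 242, 250, 282] → cuts [2, 22, 26, 30, 85, 91, 97, 136, 152, 164, 226, 234, 248, 256]
  GruII (ACGTCC, off=5): starts [7, 35, 48, 54, 60, 108, 118, 137, 152, 164, 172, 185, 191, 199, 271] → cuts [12, 40, 53, 59, 65, 113, 123, 142, 157, 169, 177, 190, 196, 204, 276]

Pooled cuts: [2, 12, 22, 26, 30, 40, 53, 59, 65, 85, 91, 97, 113, 123, 136, 142, 152, 157, 164, 169, 177, 190, 196, 204, 226, 234, 248, 256, 276]

Fragments:
  2→12: 10 bp
  12→22: 10 bp
  22→26: 4 bp
  26→30: 4 bp
  30→40: 10 bp
  40→53: 13 bp
  53→59: 6 bp
  59→65: 6 bp
  65→85: 20 bp
  85→91: 6 bp
  91→97: 6 bp
  97→113: 16 bp
  113→123: 10 bp
  123→136: 13 bp
  136→142: 6 bp
  142→152: 10 bp
  152→157: 5 bp
  157→164: 7 bp
  164→169: 5 bp
  169→177: 8 bp
  177→190: 13 bp
  190→196: 6 bp
  196→204: 8 bp
  204→226: 22 bp
  226→234: 8 bp
  234→248: 14 bp
  248→256: 8 bp
  256→276: 20 bp
  276→2 (wrap): 286-276+2 = 12 bp

[4,4,5,5,6,6,6,6,6,6,7,8,8,8,8,10,10,10,10,10,12,13,13,13,14,16,20,20,22]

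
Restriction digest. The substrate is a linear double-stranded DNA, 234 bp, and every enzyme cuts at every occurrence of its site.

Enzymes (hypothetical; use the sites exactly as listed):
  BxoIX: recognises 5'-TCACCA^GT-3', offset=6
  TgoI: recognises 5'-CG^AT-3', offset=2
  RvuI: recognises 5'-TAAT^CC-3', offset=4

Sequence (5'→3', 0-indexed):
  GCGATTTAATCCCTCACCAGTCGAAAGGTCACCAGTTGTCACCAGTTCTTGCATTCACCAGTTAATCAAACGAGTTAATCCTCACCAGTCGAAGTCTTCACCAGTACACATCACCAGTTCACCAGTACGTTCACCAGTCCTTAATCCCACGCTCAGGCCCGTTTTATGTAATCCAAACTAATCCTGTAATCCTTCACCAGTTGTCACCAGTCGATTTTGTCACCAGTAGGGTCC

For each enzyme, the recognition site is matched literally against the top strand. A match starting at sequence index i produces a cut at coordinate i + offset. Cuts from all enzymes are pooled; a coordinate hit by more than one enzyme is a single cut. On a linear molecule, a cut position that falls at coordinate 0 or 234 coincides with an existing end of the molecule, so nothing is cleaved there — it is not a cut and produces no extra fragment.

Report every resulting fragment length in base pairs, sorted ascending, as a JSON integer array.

[3,4,7,8,8,8,9,9,9,9,10,10,10,12,12,13,15,16,16,19,27]

Scan for sites:
  BxoIX (TCACCAGT, off=6): starts [13, 28, 38, 54, 81, 97, 110, 118, 130, 193, 203, 219] → cuts [19, 34, 44, 60, 87, 103, 116, 124, 136, 199, 209, 225]
  TgoI (CGAT, off=2): starts [1, 211] → cuts [3, 213]
  RvuI (TAATCC, off=4): starts [6, 75, 141, 168, 178, 186] → cuts [10, 79, 145, 172, 182, 190]

All cut coordinates (distinct, sorted): [3, 10, 19, 34, 44, 60, 79, 87, 103, 116, 124, 136, 145, 172, 182, 190, 199, 209, 213, 225]

Fragment lengths:
  [0,3): 3 bp
  [3,10): 7 bp
  [10,19): 9 bp
  [19,34): 15 bp
  [34,44): 10 bp
  [44,60): 16 bp
  [60,79): 19 bp
  [79,87): 8 bp
  [87,103): 16 bp
  [103,116): 13 bp
  [116,124): 8 bp
  [124,136): 12 bp
  [136,145): 9 bp
  [145,172): 27 bp
  [172,182): 10 bp
  [182,190): 8 bp
  [190,199): 9 bp
  [199,209): 10 bp
  [209,213): 4 bp
  [213,225): 12 bp
  [225,234): 9 bp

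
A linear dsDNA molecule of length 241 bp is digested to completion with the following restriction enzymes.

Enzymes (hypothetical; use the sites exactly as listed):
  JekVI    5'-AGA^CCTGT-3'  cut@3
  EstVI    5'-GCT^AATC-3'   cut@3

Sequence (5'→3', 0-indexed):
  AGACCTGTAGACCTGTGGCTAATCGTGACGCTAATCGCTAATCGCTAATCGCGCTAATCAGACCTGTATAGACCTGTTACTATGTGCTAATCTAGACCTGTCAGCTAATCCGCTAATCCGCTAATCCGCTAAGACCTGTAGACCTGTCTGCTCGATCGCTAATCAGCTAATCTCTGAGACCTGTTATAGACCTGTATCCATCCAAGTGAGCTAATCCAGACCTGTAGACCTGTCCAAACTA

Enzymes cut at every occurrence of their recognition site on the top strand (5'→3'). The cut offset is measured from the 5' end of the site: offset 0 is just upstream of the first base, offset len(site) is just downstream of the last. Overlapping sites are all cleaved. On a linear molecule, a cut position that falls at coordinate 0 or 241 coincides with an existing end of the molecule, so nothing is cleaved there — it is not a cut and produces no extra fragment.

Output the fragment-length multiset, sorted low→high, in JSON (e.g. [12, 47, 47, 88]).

Site scan:
  JekVI AGACCTGT/3: at [0, 8, 59, 69, 93, 131, 139, 176, 187, 217, 225] ⇒ [3, 11, 62, 72, 96, 134, 142, 179, 190, 220, 228]
  EstVI GCTAATC/3: at [17, 29, 36, 43, 52, 85, 103, 111, 119, 157, 165, 209] ⇒ [20, 32, 39, 46, 55, 88, 106, 114, 122, 160, 168, 212]

All cut coordinates (distinct, sorted): [3, 11, 20, 32, 39, 46, 55, 62, 72, 88, 96, 106, 114, 122, 134, 142, 160, 168, 179, 190, 212, 220, 228]

Fragment lengths:
  [0,3): 3 bp
  [3,11): 8 bp
  [11,20): 9 bp
  [20,32): 12 bp
  [32,39): 7 bp
  [39,46): 7 bp
  [46,55): 9 bp
  [55,62): 7 bp
  [62,72): 10 bp
  [72,88): 16 bp
  [88,96): 8 bp
  [96,106): 10 bp
  [106,114): 8 bp
  [114,122): 8 bp
  [122,134): 12 bp
  [134,142): 8 bp
  [142,160): 18 bp
  [160,168): 8 bp
  [168,179): 11 bp
  [179,190): 11 bp
  [190,212): 22 bp
  [212,220): 8 bp
  [220,228): 8 bp
  [228,241): 13 bp

[3,7,7,7,8,8,8,8,8,8,8,8,9,9,10,10,11,11,12,12,13,16,18,22]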